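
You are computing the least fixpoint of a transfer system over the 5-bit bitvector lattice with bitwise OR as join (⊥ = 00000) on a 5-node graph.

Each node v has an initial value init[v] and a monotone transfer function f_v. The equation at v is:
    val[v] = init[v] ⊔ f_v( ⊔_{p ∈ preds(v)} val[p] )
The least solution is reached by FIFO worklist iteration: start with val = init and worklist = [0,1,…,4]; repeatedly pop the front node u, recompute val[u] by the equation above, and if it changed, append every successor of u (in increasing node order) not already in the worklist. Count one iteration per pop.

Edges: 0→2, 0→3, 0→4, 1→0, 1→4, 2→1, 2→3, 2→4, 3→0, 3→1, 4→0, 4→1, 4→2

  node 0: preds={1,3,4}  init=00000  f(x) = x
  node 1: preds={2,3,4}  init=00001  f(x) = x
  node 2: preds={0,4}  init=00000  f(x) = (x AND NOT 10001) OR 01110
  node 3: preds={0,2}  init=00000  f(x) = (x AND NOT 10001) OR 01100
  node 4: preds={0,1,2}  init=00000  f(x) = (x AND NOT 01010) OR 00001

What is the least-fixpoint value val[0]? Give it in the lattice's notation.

Worklist (10 pops):
  #1 pop 0: in=00001 → 00001 (was 00000); enqueue []
  #2 pop 1: in=00000 → 00001 (no change)
  #3 pop 2: in=00001 → 01110 (was 00000); enqueue [1]
  #4 pop 3: in=01111 → 01110 (was 00000); enqueue [0]
  #5 pop 4: in=01111 → 00101 (was 00000); enqueue [2]
  #6 pop 1: in=01111 → 01111 (was 00001); enqueue [4]
  #7 pop 0: in=01111 → 01111 (was 00001); enqueue [3]
  #8 pop 2: in=01111 → 01110 (no change)
  #9 pop 4: in=01111 → 00101 (no change)
  #10 pop 3: in=01111 → 01110 (no change)

Fixpoint:
  val[0] = 01111
  val[1] = 01111
  val[2] = 01110
  val[3] = 01110
  val[4] = 00101

01111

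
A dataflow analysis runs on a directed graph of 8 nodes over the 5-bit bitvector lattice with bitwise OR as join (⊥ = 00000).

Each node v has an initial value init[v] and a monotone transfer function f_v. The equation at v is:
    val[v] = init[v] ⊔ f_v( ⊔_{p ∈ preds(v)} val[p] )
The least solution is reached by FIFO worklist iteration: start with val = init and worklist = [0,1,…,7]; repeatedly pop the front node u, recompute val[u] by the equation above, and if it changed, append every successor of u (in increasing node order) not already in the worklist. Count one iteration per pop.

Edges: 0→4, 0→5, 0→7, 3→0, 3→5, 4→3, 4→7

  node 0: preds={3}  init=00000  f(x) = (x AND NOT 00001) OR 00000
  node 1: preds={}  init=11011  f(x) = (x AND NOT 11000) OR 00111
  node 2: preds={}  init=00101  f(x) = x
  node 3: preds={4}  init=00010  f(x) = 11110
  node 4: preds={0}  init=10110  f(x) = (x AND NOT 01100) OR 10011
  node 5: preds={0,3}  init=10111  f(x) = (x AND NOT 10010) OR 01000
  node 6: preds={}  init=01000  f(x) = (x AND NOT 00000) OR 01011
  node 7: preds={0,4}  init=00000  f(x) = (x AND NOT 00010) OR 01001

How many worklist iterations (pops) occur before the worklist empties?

Iteration log — 13 steps:
  step 1. node 0  ⊔preds=00010  new=00010  old=00000  +wl: 
  step 2. node 1  ⊔preds=00000  new=11111  old=11011  +wl: 
  step 3. node 2  ⊔preds=00000  new=00101  stable
  step 4. node 3  ⊔preds=10110  new=11110  old=00010  +wl: 0
  step 5. node 4  ⊔preds=00010  new=10111  old=10110  +wl: 3
  step 6. node 5  ⊔preds=11110  new=11111  old=10111  +wl: 
  step 7. node 6  ⊔preds=00000  new=01011  old=01000  +wl: 
  step 8. node 7  ⊔preds=10111  new=11101  old=00000  +wl: 
  step 9. node 0  ⊔preds=11110  new=11110  old=00010  +wl: 4,5,7
  step 10. node 3  ⊔preds=10111  new=11110  stable
  step 11. node 4  ⊔preds=11110  new=10111  stable
  step 12. node 5  ⊔preds=11110  new=11111  stable
  step 13. node 7  ⊔preds=11111  new=11101  stable

Least fixpoint reached:
  node 0: 11110
  node 1: 11111
  node 2: 00101
  node 3: 11110
  node 4: 10111
  node 5: 11111
  node 6: 01011
  node 7: 11101

13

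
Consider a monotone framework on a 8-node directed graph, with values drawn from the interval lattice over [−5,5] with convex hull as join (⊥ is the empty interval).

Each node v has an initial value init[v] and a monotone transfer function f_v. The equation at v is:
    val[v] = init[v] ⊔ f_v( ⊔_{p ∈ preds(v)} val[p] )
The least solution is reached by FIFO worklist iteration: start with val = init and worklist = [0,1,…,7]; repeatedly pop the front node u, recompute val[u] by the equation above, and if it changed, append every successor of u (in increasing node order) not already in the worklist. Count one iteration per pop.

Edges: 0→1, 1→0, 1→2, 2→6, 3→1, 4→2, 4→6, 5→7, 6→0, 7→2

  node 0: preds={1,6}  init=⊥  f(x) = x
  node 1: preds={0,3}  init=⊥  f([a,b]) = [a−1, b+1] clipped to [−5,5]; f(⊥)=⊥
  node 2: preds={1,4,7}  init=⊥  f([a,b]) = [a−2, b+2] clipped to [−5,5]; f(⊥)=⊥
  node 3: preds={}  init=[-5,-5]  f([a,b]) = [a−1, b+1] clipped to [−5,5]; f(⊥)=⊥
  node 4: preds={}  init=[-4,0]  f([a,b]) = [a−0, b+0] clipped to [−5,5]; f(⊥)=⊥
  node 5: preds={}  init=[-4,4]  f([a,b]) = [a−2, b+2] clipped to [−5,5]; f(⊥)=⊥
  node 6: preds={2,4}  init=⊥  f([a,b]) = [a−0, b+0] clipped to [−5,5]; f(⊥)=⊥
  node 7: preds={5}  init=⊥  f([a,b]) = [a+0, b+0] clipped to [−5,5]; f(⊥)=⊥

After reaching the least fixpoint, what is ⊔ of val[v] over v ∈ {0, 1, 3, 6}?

[-5,5]

Iteration log — 17 steps:
  step 1. node 0  ⊔preds=⊥  new=⊥  stable
  step 2. node 1  ⊔preds=[-5,-5]  new=[-5,-4]  old=⊥  +wl: 0
  step 3. node 2  ⊔preds=[-5,0]  new=[-5,2]  old=⊥  +wl: 
  step 4. node 3  ⊔preds=⊥  new=[-5,-5]  stable
  step 5. node 4  ⊔preds=⊥  new=[-4,0]  stable
  step 6. node 5  ⊔preds=⊥  new=[-4,4]  stable
  step 7. node 6  ⊔preds=[-5,2]  new=[-5,2]  old=⊥  +wl: 
  step 8. node 7  ⊔preds=[-4,4]  new=[-4,4]  old=⊥  +wl: 2
  step 9. node 0  ⊔preds=[-5,2]  new=[-5,2]  old=⊥  +wl: 1
  step 10. node 2  ⊔preds=[-5,4]  new=[-5,5]  old=[-5,2]  +wl: 6
  step 11. node 1  ⊔preds=[-5,2]  new=[-5,3]  old=[-5,-4]  +wl: 0,2
  step 12. node 6  ⊔preds=[-5,5]  new=[-5,5]  old=[-5,2]  +wl: 
  step 13. node 0  ⊔preds=[-5,5]  new=[-5,5]  old=[-5,2]  +wl: 1
  step 14. node 2  ⊔preds=[-5,4]  new=[-5,5]  stable
  step 15. node 1  ⊔preds=[-5,5]  new=[-5,5]  old=[-5,3]  +wl: 0,2
  step 16. node 0  ⊔preds=[-5,5]  new=[-5,5]  stable
  step 17. node 2  ⊔preds=[-5,5]  new=[-5,5]  stable

Least fixpoint reached:
  node 0: [-5,5]
  node 1: [-5,5]
  node 2: [-5,5]
  node 3: [-5,-5]
  node 4: [-4,0]
  node 5: [-4,4]
  node 6: [-5,5]
  node 7: [-4,4]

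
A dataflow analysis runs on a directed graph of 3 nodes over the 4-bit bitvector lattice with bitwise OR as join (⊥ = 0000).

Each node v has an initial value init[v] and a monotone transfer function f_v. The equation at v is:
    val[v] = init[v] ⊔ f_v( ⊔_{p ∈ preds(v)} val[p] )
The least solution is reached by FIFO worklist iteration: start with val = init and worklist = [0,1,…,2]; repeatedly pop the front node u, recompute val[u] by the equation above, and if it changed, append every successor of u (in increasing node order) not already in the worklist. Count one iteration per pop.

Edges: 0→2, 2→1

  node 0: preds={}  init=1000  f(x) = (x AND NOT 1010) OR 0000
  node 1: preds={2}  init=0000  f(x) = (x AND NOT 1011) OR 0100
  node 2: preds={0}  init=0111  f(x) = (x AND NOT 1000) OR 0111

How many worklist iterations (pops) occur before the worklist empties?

Iteration log — 3 steps:
  step 1. node 0  ⊔preds=0000  new=1000  stable
  step 2. node 1  ⊔preds=0111  new=0100  old=0000  +wl: 
  step 3. node 2  ⊔preds=1000  new=0111  stable

Least fixpoint reached:
  node 0: 1000
  node 1: 0100
  node 2: 0111

3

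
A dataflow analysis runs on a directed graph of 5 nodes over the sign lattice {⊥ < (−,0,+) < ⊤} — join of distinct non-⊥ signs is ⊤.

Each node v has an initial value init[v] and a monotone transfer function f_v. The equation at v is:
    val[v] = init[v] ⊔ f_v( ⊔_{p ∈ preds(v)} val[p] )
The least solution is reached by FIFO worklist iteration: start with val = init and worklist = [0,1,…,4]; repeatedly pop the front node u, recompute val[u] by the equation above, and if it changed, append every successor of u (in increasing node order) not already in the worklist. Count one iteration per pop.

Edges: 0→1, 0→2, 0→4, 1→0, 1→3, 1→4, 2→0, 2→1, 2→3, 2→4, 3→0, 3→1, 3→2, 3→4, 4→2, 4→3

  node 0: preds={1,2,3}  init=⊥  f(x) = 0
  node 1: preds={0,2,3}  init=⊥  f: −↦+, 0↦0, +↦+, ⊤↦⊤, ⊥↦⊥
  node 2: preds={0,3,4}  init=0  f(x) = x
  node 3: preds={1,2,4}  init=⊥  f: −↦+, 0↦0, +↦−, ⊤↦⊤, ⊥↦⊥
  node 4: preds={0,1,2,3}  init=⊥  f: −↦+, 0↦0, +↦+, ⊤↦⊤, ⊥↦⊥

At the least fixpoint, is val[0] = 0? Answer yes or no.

yes

Trace (9 dequeues):
  [1] u=0 | in 0 | out 0 | prev ⊥ | push {}
  [2] u=1 | in 0 | out 0 | prev ⊥ | push {0}
  [3] u=2 | in 0 | out 0 | ==
  [4] u=3 | in 0 | out 0 | prev ⊥ | push {1,2}
  [5] u=4 | in 0 | out 0 | prev ⊥ | push {3}
  [6] u=0 | in 0 | out 0 | ==
  [7] u=1 | in 0 | out 0 | ==
  [8] u=2 | in 0 | out 0 | ==
  [9] u=3 | in 0 | out 0 | ==

Converged values:
  [0] 0
  [1] 0
  [2] 0
  [3] 0
  [4] 0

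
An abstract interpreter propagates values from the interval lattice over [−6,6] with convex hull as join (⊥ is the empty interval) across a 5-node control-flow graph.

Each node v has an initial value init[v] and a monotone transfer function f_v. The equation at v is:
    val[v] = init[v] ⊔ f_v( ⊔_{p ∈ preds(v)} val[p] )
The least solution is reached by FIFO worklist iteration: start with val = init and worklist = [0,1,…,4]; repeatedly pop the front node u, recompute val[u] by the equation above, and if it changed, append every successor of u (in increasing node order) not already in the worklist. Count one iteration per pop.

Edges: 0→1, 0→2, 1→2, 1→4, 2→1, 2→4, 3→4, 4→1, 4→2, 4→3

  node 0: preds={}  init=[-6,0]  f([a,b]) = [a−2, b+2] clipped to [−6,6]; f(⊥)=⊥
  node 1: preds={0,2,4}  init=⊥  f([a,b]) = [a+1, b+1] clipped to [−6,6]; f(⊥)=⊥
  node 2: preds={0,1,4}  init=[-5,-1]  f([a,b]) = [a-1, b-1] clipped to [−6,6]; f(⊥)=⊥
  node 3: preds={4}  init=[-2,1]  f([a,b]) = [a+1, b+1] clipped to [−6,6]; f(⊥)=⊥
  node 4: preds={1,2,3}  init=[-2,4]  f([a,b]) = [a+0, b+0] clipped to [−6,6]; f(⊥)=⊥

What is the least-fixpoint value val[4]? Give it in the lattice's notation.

Iteration log — 12 steps:
  step 1. node 0  ⊔preds=⊥  new=[-6,0]  stable
  step 2. node 1  ⊔preds=[-6,4]  new=[-5,5]  old=⊥  +wl: 
  step 3. node 2  ⊔preds=[-6,5]  new=[-6,4]  old=[-5,-1]  +wl: 1
  step 4. node 3  ⊔preds=[-2,4]  new=[-2,5]  old=[-2,1]  +wl: 
  step 5. node 4  ⊔preds=[-6,5]  new=[-6,5]  old=[-2,4]  +wl: 2,3
  step 6. node 1  ⊔preds=[-6,5]  new=[-5,6]  old=[-5,5]  +wl: 4
  step 7. node 2  ⊔preds=[-6,6]  new=[-6,5]  old=[-6,4]  +wl: 1
  step 8. node 3  ⊔preds=[-6,5]  new=[-5,6]  old=[-2,5]  +wl: 
  step 9. node 4  ⊔preds=[-6,6]  new=[-6,6]  old=[-6,5]  +wl: 2,3
  step 10. node 1  ⊔preds=[-6,6]  new=[-5,6]  stable
  step 11. node 2  ⊔preds=[-6,6]  new=[-6,5]  stable
  step 12. node 3  ⊔preds=[-6,6]  new=[-5,6]  stable

Least fixpoint reached:
  node 0: [-6,0]
  node 1: [-5,6]
  node 2: [-6,5]
  node 3: [-5,6]
  node 4: [-6,6]

[-6,6]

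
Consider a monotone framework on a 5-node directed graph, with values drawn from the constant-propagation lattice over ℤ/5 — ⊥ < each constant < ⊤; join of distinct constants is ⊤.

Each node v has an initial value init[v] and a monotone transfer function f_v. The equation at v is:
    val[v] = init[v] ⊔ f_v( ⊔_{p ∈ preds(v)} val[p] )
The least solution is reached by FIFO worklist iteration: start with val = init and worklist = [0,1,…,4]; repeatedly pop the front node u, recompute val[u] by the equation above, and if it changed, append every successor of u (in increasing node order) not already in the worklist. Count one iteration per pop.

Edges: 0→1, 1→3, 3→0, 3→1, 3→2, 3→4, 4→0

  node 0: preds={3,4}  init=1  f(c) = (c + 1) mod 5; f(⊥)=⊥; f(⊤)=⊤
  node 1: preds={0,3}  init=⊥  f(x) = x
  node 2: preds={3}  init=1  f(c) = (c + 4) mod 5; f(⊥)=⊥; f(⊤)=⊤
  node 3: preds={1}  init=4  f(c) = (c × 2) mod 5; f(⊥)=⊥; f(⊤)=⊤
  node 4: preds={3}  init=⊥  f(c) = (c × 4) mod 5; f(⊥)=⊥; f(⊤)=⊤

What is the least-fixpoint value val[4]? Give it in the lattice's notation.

⊤

Worklist (8 pops):
  #1 pop 0: in=4 → ⊤ (was 1); enqueue []
  #2 pop 1: in=⊤ → ⊤ (was ⊥); enqueue []
  #3 pop 2: in=4 → ⊤ (was 1); enqueue []
  #4 pop 3: in=⊤ → ⊤ (was 4); enqueue [0,1,2]
  #5 pop 4: in=⊤ → ⊤ (was ⊥); enqueue []
  #6 pop 0: in=⊤ → ⊤ (no change)
  #7 pop 1: in=⊤ → ⊤ (no change)
  #8 pop 2: in=⊤ → ⊤ (no change)

Fixpoint:
  val[0] = ⊤
  val[1] = ⊤
  val[2] = ⊤
  val[3] = ⊤
  val[4] = ⊤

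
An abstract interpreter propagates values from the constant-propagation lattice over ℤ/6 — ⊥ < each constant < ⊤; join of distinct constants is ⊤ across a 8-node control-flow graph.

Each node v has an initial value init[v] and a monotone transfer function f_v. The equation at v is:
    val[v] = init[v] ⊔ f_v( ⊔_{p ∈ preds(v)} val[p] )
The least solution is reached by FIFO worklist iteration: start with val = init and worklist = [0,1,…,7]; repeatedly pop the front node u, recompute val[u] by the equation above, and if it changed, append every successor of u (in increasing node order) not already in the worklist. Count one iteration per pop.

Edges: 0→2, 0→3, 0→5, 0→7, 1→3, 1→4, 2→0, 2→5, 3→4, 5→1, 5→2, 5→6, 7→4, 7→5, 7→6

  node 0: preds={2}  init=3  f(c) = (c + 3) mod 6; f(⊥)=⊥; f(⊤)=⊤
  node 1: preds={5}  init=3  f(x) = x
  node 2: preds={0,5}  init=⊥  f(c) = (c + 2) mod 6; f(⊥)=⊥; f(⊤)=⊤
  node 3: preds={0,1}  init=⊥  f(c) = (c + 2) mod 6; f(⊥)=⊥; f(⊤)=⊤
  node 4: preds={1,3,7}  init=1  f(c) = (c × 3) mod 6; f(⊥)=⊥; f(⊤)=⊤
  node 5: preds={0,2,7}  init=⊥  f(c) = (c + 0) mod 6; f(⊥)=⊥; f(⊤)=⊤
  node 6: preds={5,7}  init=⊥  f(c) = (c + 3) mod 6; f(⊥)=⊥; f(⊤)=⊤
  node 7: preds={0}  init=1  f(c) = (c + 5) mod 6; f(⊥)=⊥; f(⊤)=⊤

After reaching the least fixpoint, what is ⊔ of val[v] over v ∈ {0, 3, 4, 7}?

⊤

Worklist (18 pops):
  #1 pop 0: in=⊥ → 3 (no change)
  #2 pop 1: in=⊥ → 3 (no change)
  #3 pop 2: in=3 → 5 (was ⊥); enqueue [0]
  #4 pop 3: in=3 → 5 (was ⊥); enqueue []
  #5 pop 4: in=⊤ → ⊤ (was 1); enqueue []
  #6 pop 5: in=⊤ → ⊤ (was ⊥); enqueue [1,2]
  #7 pop 6: in=⊤ → ⊤ (was ⊥); enqueue []
  #8 pop 7: in=3 → ⊤ (was 1); enqueue [4,5,6]
  #9 pop 0: in=5 → ⊤ (was 3); enqueue [3,7]
  #10 pop 1: in=⊤ → ⊤ (was 3); enqueue []
  #11 pop 2: in=⊤ → ⊤ (was 5); enqueue [0]
  #12 pop 4: in=⊤ → ⊤ (no change)
  #13 pop 5: in=⊤ → ⊤ (no change)
  #14 pop 6: in=⊤ → ⊤ (no change)
  #15 pop 3: in=⊤ → ⊤ (was 5); enqueue [4]
  #16 pop 7: in=⊤ → ⊤ (no change)
  #17 pop 0: in=⊤ → ⊤ (no change)
  #18 pop 4: in=⊤ → ⊤ (no change)

Fixpoint:
  val[0] = ⊤
  val[1] = ⊤
  val[2] = ⊤
  val[3] = ⊤
  val[4] = ⊤
  val[5] = ⊤
  val[6] = ⊤
  val[7] = ⊤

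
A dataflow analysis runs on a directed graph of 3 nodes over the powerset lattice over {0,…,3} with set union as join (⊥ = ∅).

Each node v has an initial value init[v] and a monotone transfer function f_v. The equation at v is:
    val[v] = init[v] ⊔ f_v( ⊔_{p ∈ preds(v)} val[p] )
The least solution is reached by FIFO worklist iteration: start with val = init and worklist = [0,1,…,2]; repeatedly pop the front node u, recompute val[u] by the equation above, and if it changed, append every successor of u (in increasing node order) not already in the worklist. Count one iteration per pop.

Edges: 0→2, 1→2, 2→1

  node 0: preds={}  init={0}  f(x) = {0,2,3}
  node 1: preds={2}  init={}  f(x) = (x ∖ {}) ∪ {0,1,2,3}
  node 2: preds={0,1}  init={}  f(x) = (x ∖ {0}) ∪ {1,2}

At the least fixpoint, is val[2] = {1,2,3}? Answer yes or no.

Worklist (4 pops):
  #1 pop 0: in={} → {0,2,3} (was {0}); enqueue []
  #2 pop 1: in={} → {0,1,2,3} (was {}); enqueue []
  #3 pop 2: in={0,1,2,3} → {1,2,3} (was {}); enqueue [1]
  #4 pop 1: in={1,2,3} → {0,1,2,3} (no change)

Fixpoint:
  val[0] = {0,2,3}
  val[1] = {0,1,2,3}
  val[2] = {1,2,3}

yes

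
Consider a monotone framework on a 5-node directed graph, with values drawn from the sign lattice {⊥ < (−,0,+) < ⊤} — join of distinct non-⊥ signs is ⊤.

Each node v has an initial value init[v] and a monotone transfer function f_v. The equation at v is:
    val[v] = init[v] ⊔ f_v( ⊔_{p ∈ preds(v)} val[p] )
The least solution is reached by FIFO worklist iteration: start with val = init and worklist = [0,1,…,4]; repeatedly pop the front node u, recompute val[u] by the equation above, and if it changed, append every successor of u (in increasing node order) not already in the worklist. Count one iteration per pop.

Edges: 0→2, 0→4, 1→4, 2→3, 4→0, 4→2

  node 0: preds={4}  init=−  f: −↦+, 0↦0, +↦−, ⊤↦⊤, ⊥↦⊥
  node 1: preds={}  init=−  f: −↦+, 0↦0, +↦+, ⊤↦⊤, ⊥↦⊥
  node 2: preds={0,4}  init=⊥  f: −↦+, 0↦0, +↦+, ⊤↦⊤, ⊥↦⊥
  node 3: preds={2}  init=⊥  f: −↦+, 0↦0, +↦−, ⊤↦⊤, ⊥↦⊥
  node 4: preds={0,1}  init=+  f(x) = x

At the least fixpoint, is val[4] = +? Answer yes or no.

Worklist (8 pops):
  #1 pop 0: in=+ → − (no change)
  #2 pop 1: in=⊥ → − (no change)
  #3 pop 2: in=⊤ → ⊤ (was ⊥); enqueue []
  #4 pop 3: in=⊤ → ⊤ (was ⊥); enqueue []
  #5 pop 4: in=− → ⊤ (was +); enqueue [0,2]
  #6 pop 0: in=⊤ → ⊤ (was −); enqueue [4]
  #7 pop 2: in=⊤ → ⊤ (no change)
  #8 pop 4: in=⊤ → ⊤ (no change)

Fixpoint:
  val[0] = ⊤
  val[1] = −
  val[2] = ⊤
  val[3] = ⊤
  val[4] = ⊤

no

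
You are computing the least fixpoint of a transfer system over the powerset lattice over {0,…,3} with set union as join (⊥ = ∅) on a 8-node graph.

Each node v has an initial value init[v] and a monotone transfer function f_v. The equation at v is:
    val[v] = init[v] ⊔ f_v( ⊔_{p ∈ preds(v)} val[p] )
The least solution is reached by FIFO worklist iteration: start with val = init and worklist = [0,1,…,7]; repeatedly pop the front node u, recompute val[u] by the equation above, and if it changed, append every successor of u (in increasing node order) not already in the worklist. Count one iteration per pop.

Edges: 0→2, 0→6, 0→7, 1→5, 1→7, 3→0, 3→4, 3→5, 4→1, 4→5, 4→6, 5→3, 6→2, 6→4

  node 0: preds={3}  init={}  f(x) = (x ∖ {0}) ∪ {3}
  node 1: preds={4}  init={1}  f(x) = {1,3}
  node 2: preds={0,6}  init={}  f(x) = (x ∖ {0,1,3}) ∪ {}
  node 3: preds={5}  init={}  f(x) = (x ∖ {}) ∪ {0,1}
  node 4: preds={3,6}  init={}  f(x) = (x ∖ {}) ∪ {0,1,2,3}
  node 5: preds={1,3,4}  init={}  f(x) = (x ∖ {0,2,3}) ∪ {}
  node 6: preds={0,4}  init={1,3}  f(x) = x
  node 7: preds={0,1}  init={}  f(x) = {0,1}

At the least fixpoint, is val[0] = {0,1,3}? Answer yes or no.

Iteration log — 15 steps:
  step 1. node 0  ⊔preds={}  new={3}  old={}  +wl: 
  step 2. node 1  ⊔preds={}  new={1,3}  old={1}  +wl: 
  step 3. node 2  ⊔preds={1,3}  new={}  stable
  step 4. node 3  ⊔preds={}  new={0,1}  old={}  +wl: 0
  step 5. node 4  ⊔preds={0,1,3}  new={0,1,2,3}  old={}  +wl: 1
  step 6. node 5  ⊔preds={0,1,2,3}  new={1}  old={}  +wl: 3
  step 7. node 6  ⊔preds={0,1,2,3}  new={0,1,2,3}  old={1,3}  +wl: 2,4
  step 8. node 7  ⊔preds={1,3}  new={0,1}  old={}  +wl: 
  step 9. node 0  ⊔preds={0,1}  new={1,3}  old={3}  +wl: 6,7
  step 10. node 1  ⊔preds={0,1,2,3}  new={1,3}  stable
  step 11. node 3  ⊔preds={1}  new={0,1}  stable
  step 12. node 2  ⊔preds={0,1,2,3}  new={2}  old={}  +wl: 
  step 13. node 4  ⊔preds={0,1,2,3}  new={0,1,2,3}  stable
  step 14. node 6  ⊔preds={0,1,2,3}  new={0,1,2,3}  stable
  step 15. node 7  ⊔preds={1,3}  new={0,1}  stable

Least fixpoint reached:
  node 0: {1,3}
  node 1: {1,3}
  node 2: {2}
  node 3: {0,1}
  node 4: {0,1,2,3}
  node 5: {1}
  node 6: {0,1,2,3}
  node 7: {0,1}

no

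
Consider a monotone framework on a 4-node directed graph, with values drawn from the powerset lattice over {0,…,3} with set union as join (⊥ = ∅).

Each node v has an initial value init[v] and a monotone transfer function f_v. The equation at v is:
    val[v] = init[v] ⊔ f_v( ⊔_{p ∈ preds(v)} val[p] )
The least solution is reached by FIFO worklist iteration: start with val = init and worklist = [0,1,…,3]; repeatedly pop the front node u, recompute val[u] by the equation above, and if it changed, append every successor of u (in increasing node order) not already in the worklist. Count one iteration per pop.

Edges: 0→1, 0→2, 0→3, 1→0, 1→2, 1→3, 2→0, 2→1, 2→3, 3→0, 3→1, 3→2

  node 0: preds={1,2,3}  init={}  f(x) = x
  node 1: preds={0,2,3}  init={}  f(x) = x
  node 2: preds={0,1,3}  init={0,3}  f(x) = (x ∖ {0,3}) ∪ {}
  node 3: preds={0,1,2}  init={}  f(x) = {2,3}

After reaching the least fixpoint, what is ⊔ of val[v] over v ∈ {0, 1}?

Trace (10 dequeues):
  [1] u=0 | in {0,3} | out {0,3} | prev {} | push {}
  [2] u=1 | in {0,3} | out {0,3} | prev {} | push {0}
  [3] u=2 | in {0,3} | out {0,3} | ==
  [4] u=3 | in {0,3} | out {2,3} | prev {} | push {1,2}
  [5] u=0 | in {0,2,3} | out {0,2,3} | prev {0,3} | push {3}
  [6] u=1 | in {0,2,3} | out {0,2,3} | prev {0,3} | push {0}
  [7] u=2 | in {0,2,3} | out {0,2,3} | prev {0,3} | push {1}
  [8] u=3 | in {0,2,3} | out {2,3} | ==
  [9] u=0 | in {0,2,3} | out {0,2,3} | ==
  [10] u=1 | in {0,2,3} | out {0,2,3} | ==

Converged values:
  [0] {0,2,3}
  [1] {0,2,3}
  [2] {0,2,3}
  [3] {2,3}

{0,2,3}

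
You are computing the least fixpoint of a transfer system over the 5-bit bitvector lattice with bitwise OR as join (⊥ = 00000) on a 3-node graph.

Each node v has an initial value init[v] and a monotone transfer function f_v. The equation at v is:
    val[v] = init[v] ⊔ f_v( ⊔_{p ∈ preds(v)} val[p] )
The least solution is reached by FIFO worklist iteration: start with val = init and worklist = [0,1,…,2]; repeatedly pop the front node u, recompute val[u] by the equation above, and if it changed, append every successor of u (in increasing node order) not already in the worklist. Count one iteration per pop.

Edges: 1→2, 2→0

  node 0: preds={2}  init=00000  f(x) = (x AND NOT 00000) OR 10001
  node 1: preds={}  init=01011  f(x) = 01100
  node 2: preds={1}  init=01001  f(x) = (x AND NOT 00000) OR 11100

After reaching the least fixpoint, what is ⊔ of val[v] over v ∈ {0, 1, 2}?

11111

Iteration log — 4 steps:
  step 1. node 0  ⊔preds=01001  new=11001  old=00000  +wl: 
  step 2. node 1  ⊔preds=00000  new=01111  old=01011  +wl: 
  step 3. node 2  ⊔preds=01111  new=11111  old=01001  +wl: 0
  step 4. node 0  ⊔preds=11111  new=11111  old=11001  +wl: 

Least fixpoint reached:
  node 0: 11111
  node 1: 01111
  node 2: 11111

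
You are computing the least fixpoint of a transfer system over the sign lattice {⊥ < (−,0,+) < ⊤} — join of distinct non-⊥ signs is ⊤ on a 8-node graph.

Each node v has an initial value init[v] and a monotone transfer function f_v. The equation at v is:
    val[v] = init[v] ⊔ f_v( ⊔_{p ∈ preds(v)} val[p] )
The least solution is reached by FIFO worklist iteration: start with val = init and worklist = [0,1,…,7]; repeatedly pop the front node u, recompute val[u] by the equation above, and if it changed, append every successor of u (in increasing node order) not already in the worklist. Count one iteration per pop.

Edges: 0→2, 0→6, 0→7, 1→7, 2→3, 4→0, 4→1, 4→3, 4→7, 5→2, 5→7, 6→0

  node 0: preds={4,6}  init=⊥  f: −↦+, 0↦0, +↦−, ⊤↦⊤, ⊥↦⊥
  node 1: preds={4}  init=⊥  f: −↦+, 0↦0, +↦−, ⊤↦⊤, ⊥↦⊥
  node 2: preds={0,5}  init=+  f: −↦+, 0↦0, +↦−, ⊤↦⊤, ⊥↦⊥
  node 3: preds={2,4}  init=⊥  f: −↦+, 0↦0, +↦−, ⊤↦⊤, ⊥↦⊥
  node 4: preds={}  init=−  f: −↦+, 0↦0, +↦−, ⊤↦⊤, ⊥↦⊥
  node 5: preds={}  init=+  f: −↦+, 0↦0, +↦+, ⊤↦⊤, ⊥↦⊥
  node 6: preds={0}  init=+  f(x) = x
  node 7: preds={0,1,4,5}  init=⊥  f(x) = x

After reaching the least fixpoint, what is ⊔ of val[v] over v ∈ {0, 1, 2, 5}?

⊤

Iteration log — 9 steps:
  step 1. node 0  ⊔preds=⊤  new=⊤  old=⊥  +wl: 
  step 2. node 1  ⊔preds=−  new=+  old=⊥  +wl: 
  step 3. node 2  ⊔preds=⊤  new=⊤  old=+  +wl: 
  step 4. node 3  ⊔preds=⊤  new=⊤  old=⊥  +wl: 
  step 5. node 4  ⊔preds=⊥  new=−  stable
  step 6. node 5  ⊔preds=⊥  new=+  stable
  step 7. node 6  ⊔preds=⊤  new=⊤  old=+  +wl: 0
  step 8. node 7  ⊔preds=⊤  new=⊤  old=⊥  +wl: 
  step 9. node 0  ⊔preds=⊤  new=⊤  stable

Least fixpoint reached:
  node 0: ⊤
  node 1: +
  node 2: ⊤
  node 3: ⊤
  node 4: −
  node 5: +
  node 6: ⊤
  node 7: ⊤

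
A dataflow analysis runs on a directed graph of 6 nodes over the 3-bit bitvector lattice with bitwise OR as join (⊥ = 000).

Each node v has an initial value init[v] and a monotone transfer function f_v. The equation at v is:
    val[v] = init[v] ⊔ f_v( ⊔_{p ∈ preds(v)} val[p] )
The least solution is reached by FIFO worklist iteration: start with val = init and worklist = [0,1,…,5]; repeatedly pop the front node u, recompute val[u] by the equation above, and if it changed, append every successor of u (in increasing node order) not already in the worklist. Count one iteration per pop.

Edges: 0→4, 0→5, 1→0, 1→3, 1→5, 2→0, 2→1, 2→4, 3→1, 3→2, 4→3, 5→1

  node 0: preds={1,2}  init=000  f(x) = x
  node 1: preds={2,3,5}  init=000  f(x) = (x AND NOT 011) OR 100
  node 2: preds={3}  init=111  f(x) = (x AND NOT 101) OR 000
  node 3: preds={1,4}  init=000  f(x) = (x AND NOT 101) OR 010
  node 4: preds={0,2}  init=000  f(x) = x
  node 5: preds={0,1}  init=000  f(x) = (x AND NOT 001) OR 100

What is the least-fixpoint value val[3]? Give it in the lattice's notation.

010

Iteration log — 10 steps:
  step 1. node 0  ⊔preds=111  new=111  old=000  +wl: 
  step 2. node 1  ⊔preds=111  new=100  old=000  +wl: 0
  step 3. node 2  ⊔preds=000  new=111  stable
  step 4. node 3  ⊔preds=100  new=010  old=000  +wl: 1,2
  step 5. node 4  ⊔preds=111  new=111  old=000  +wl: 3
  step 6. node 5  ⊔preds=111  new=110  old=000  +wl: 
  step 7. node 0  ⊔preds=111  new=111  stable
  step 8. node 1  ⊔preds=111  new=100  stable
  step 9. node 2  ⊔preds=010  new=111  stable
  step 10. node 3  ⊔preds=111  new=010  stable

Least fixpoint reached:
  node 0: 111
  node 1: 100
  node 2: 111
  node 3: 010
  node 4: 111
  node 5: 110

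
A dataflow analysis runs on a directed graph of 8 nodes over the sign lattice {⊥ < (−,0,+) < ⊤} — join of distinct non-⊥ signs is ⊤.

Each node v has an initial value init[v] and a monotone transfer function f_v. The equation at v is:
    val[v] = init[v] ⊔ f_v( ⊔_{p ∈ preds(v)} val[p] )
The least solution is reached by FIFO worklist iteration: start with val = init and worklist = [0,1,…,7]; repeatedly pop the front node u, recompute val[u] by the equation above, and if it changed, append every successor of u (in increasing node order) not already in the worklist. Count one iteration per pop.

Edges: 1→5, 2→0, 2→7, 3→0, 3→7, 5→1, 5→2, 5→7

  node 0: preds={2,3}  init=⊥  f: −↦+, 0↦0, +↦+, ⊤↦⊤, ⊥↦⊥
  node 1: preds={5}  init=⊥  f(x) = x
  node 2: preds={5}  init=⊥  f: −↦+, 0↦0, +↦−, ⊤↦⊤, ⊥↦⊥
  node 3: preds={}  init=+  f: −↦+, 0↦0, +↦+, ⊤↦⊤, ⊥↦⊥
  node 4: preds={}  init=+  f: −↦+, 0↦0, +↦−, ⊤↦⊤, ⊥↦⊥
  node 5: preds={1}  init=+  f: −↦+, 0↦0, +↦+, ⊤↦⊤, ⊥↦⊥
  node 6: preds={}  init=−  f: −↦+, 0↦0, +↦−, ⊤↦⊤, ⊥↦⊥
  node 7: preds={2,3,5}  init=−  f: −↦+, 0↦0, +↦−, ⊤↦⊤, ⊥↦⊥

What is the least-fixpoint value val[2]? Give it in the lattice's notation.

Iteration log — 9 steps:
  step 1. node 0  ⊔preds=+  new=+  old=⊥  +wl: 
  step 2. node 1  ⊔preds=+  new=+  old=⊥  +wl: 
  step 3. node 2  ⊔preds=+  new=−  old=⊥  +wl: 0
  step 4. node 3  ⊔preds=⊥  new=+  stable
  step 5. node 4  ⊔preds=⊥  new=+  stable
  step 6. node 5  ⊔preds=+  new=+  stable
  step 7. node 6  ⊔preds=⊥  new=−  stable
  step 8. node 7  ⊔preds=⊤  new=⊤  old=−  +wl: 
  step 9. node 0  ⊔preds=⊤  new=⊤  old=+  +wl: 

Least fixpoint reached:
  node 0: ⊤
  node 1: +
  node 2: −
  node 3: +
  node 4: +
  node 5: +
  node 6: −
  node 7: ⊤

−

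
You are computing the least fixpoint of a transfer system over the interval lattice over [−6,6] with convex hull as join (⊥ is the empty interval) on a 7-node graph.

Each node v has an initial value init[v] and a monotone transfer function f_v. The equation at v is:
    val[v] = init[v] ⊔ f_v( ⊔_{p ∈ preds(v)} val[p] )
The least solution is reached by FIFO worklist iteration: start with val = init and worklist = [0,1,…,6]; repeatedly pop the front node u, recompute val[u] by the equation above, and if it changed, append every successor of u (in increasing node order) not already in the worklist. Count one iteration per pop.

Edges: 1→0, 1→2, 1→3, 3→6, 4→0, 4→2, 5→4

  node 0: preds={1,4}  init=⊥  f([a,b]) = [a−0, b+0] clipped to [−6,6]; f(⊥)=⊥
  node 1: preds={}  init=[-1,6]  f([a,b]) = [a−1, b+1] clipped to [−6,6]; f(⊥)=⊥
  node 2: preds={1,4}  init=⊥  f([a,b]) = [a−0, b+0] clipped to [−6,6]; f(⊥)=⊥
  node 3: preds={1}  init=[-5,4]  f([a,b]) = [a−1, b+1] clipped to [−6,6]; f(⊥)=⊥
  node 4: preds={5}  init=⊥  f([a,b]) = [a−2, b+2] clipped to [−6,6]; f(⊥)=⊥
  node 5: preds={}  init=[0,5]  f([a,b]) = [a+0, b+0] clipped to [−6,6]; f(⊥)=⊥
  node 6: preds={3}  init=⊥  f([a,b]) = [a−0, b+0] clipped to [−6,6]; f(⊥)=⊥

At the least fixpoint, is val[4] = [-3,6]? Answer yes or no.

Iteration log — 9 steps:
  step 1. node 0  ⊔preds=[-1,6]  new=[-1,6]  old=⊥  +wl: 
  step 2. node 1  ⊔preds=⊥  new=[-1,6]  stable
  step 3. node 2  ⊔preds=[-1,6]  new=[-1,6]  old=⊥  +wl: 
  step 4. node 3  ⊔preds=[-1,6]  new=[-5,6]  old=[-5,4]  +wl: 
  step 5. node 4  ⊔preds=[0,5]  new=[-2,6]  old=⊥  +wl: 0,2
  step 6. node 5  ⊔preds=⊥  new=[0,5]  stable
  step 7. node 6  ⊔preds=[-5,6]  new=[-5,6]  old=⊥  +wl: 
  step 8. node 0  ⊔preds=[-2,6]  new=[-2,6]  old=[-1,6]  +wl: 
  step 9. node 2  ⊔preds=[-2,6]  new=[-2,6]  old=[-1,6]  +wl: 

Least fixpoint reached:
  node 0: [-2,6]
  node 1: [-1,6]
  node 2: [-2,6]
  node 3: [-5,6]
  node 4: [-2,6]
  node 5: [0,5]
  node 6: [-5,6]

no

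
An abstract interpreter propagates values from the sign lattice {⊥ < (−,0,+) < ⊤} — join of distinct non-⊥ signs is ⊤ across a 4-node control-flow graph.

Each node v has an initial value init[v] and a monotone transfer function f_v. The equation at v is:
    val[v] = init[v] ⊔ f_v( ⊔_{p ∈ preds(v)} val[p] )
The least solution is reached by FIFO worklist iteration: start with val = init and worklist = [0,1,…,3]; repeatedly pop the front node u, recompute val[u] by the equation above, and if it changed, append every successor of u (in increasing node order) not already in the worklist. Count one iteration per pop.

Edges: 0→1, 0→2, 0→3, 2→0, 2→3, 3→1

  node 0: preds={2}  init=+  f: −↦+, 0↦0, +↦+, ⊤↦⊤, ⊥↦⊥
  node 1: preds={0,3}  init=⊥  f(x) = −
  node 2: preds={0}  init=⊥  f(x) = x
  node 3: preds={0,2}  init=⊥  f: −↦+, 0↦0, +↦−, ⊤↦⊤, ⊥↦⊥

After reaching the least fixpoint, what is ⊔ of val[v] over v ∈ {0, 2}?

+

Worklist (6 pops):
  #1 pop 0: in=⊥ → + (no change)
  #2 pop 1: in=+ → − (was ⊥); enqueue []
  #3 pop 2: in=+ → + (was ⊥); enqueue [0]
  #4 pop 3: in=+ → − (was ⊥); enqueue [1]
  #5 pop 0: in=+ → + (no change)
  #6 pop 1: in=⊤ → − (no change)

Fixpoint:
  val[0] = +
  val[1] = −
  val[2] = +
  val[3] = −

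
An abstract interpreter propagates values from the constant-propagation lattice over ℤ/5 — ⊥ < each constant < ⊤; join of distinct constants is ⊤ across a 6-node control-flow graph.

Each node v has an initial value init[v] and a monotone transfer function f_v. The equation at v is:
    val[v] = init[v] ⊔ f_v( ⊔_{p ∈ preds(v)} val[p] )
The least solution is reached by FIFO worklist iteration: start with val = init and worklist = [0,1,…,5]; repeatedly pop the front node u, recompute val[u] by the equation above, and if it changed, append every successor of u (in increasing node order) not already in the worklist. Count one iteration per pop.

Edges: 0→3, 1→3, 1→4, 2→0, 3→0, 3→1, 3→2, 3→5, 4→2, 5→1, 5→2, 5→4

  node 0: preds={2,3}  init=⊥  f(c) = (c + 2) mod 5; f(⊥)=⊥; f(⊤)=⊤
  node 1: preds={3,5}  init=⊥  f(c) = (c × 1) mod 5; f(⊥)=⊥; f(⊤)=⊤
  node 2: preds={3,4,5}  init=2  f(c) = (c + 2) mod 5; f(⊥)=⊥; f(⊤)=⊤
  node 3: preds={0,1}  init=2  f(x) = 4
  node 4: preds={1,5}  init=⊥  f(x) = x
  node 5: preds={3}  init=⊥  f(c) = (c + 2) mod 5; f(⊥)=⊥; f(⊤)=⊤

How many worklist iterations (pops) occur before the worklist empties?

12

Worklist (12 pops):
  #1 pop 0: in=2 → 4 (was ⊥); enqueue []
  #2 pop 1: in=2 → 2 (was ⊥); enqueue []
  #3 pop 2: in=2 → ⊤ (was 2); enqueue [0]
  #4 pop 3: in=⊤ → ⊤ (was 2); enqueue [1,2]
  #5 pop 4: in=2 → 2 (was ⊥); enqueue []
  #6 pop 5: in=⊤ → ⊤ (was ⊥); enqueue [4]
  #7 pop 0: in=⊤ → ⊤ (was 4); enqueue [3]
  #8 pop 1: in=⊤ → ⊤ (was 2); enqueue []
  #9 pop 2: in=⊤ → ⊤ (no change)
  #10 pop 4: in=⊤ → ⊤ (was 2); enqueue [2]
  #11 pop 3: in=⊤ → ⊤ (no change)
  #12 pop 2: in=⊤ → ⊤ (no change)

Fixpoint:
  val[0] = ⊤
  val[1] = ⊤
  val[2] = ⊤
  val[3] = ⊤
  val[4] = ⊤
  val[5] = ⊤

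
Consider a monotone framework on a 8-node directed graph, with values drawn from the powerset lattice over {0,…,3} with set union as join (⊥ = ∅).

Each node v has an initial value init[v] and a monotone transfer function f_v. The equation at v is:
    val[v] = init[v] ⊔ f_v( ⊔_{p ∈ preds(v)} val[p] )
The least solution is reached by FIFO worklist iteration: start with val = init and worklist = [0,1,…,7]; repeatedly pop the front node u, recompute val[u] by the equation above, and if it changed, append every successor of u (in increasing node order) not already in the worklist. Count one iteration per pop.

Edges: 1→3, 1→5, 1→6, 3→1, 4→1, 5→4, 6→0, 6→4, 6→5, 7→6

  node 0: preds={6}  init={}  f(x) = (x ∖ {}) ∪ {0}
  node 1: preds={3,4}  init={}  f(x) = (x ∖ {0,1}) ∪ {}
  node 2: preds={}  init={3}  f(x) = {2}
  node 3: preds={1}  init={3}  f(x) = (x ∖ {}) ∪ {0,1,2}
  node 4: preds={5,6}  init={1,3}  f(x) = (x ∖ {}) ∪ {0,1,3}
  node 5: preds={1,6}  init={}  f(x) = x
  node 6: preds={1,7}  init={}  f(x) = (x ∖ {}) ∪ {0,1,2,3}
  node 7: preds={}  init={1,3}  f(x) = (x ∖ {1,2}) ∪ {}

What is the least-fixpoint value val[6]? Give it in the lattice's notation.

{0,1,2,3}

Trace (16 dequeues):
  [1] u=0 | in {} | out {0} | prev {} | push {}
  [2] u=1 | in {1,3} | out {3} | prev {} | push {}
  [3] u=2 | in {} | out {2,3} | prev {3} | push {}
  [4] u=3 | in {3} | out {0,1,2,3} | prev {3} | push {1}
  [5] u=4 | in {} | out {0,1,3} | prev {1,3} | push {}
  [6] u=5 | in {3} | out {3} | prev {} | push {4}
  [7] u=6 | in {1,3} | out {0,1,2,3} | prev {} | push {0,5}
  [8] u=7 | in {} | out {1,3} | ==
  [9] u=1 | in {0,1,2,3} | out {2,3} | prev {3} | push {3,6}
  [10] u=4 | in {0,1,2,3} | out {0,1,2,3} | prev {0,1,3} | push {1}
  [11] u=0 | in {0,1,2,3} | out {0,1,2,3} | prev {0} | push {}
  [12] u=5 | in {0,1,2,3} | out {0,1,2,3} | prev {3} | push {4}
  [13] u=3 | in {2,3} | out {0,1,2,3} | ==
  [14] u=6 | in {1,2,3} | out {0,1,2,3} | ==
  [15] u=1 | in {0,1,2,3} | out {2,3} | ==
  [16] u=4 | in {0,1,2,3} | out {0,1,2,3} | ==

Converged values:
  [0] {0,1,2,3}
  [1] {2,3}
  [2] {2,3}
  [3] {0,1,2,3}
  [4] {0,1,2,3}
  [5] {0,1,2,3}
  [6] {0,1,2,3}
  [7] {1,3}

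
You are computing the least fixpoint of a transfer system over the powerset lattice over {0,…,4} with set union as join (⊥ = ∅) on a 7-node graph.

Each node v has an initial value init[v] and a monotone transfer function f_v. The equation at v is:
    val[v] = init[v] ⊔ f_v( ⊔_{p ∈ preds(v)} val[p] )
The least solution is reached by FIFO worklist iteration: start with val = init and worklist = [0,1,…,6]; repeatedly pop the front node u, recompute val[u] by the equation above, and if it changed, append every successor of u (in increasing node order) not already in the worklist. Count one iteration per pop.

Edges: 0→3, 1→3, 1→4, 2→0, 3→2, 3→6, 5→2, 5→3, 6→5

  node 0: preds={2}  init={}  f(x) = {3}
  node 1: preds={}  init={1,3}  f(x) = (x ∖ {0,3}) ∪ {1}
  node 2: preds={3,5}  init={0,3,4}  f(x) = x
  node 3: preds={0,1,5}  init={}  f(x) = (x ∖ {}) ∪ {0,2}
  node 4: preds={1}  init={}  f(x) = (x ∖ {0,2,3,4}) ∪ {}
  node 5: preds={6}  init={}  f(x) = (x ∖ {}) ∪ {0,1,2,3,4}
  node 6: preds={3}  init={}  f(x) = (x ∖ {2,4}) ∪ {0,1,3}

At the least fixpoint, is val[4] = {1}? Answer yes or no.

Iteration log — 13 steps:
  step 1. node 0  ⊔preds={0,3,4}  new={3}  old={}  +wl: 
  step 2. node 1  ⊔preds={}  new={1,3}  stable
  step 3. node 2  ⊔preds={}  new={0,3,4}  stable
  step 4. node 3  ⊔preds={1,3}  new={0,1,2,3}  old={}  +wl: 2
  step 5. node 4  ⊔preds={1,3}  new={1}  old={}  +wl: 
  step 6. node 5  ⊔preds={}  new={0,1,2,3,4}  old={}  +wl: 3
  step 7. node 6  ⊔preds={0,1,2,3}  new={0,1,3}  old={}  +wl: 5
  step 8. node 2  ⊔preds={0,1,2,3,4}  new={0,1,2,3,4}  old={0,3,4}  +wl: 0
  step 9. node 3  ⊔preds={0,1,2,3,4}  new={0,1,2,3,4}  old={0,1,2,3}  +wl: 2,6
  step 10. node 5  ⊔preds={0,1,3}  new={0,1,2,3,4}  stable
  step 11. node 0  ⊔preds={0,1,2,3,4}  new={3}  stable
  step 12. node 2  ⊔preds={0,1,2,3,4}  new={0,1,2,3,4}  stable
  step 13. node 6  ⊔preds={0,1,2,3,4}  new={0,1,3}  stable

Least fixpoint reached:
  node 0: {3}
  node 1: {1,3}
  node 2: {0,1,2,3,4}
  node 3: {0,1,2,3,4}
  node 4: {1}
  node 5: {0,1,2,3,4}
  node 6: {0,1,3}

yes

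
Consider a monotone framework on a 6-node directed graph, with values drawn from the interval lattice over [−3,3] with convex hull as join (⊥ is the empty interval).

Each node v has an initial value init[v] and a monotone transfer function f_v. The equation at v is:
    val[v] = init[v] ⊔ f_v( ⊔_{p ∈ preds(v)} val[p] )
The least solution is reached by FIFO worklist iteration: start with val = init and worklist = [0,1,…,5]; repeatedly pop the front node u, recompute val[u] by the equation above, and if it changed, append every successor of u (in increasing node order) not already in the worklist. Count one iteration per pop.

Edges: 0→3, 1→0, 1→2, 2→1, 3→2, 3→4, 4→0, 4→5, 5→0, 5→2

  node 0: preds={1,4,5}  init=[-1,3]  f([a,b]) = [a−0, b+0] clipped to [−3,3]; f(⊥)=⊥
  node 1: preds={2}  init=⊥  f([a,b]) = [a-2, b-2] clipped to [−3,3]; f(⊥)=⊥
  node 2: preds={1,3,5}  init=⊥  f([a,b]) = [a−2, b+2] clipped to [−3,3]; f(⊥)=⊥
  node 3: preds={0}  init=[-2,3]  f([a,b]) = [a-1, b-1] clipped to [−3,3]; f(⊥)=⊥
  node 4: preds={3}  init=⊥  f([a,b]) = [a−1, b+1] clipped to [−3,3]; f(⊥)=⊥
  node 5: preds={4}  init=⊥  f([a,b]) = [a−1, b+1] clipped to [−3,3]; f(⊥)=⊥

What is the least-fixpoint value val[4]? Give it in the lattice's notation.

Worklist (12 pops):
  #1 pop 0: in=⊥ → [-1,3] (no change)
  #2 pop 1: in=⊥ → ⊥ (no change)
  #3 pop 2: in=[-2,3] → [-3,3] (was ⊥); enqueue [1]
  #4 pop 3: in=[-1,3] → [-2,3] (no change)
  #5 pop 4: in=[-2,3] → [-3,3] (was ⊥); enqueue [0]
  #6 pop 5: in=[-3,3] → [-3,3] (was ⊥); enqueue [2]
  #7 pop 1: in=[-3,3] → [-3,1] (was ⊥); enqueue []
  #8 pop 0: in=[-3,3] → [-3,3] (was [-1,3]); enqueue [3]
  #9 pop 2: in=[-3,3] → [-3,3] (no change)
  #10 pop 3: in=[-3,3] → [-3,3] (was [-2,3]); enqueue [2,4]
  #11 pop 2: in=[-3,3] → [-3,3] (no change)
  #12 pop 4: in=[-3,3] → [-3,3] (no change)

Fixpoint:
  val[0] = [-3,3]
  val[1] = [-3,1]
  val[2] = [-3,3]
  val[3] = [-3,3]
  val[4] = [-3,3]
  val[5] = [-3,3]

[-3,3]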